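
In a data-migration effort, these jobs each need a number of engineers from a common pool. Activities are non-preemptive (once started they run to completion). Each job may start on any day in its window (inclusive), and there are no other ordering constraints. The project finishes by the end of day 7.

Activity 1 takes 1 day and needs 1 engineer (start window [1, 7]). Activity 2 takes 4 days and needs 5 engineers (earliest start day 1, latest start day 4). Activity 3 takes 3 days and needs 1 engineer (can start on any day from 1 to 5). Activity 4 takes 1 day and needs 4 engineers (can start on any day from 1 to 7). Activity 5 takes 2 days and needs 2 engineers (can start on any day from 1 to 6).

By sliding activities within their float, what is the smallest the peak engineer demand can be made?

Early-start (Activity 1@1, Activity 2@1, Activity 3@1, Activity 4@1, Activity 5@1) gives peak 13: d1:13  d2:8  d3:6  d4:5  d5:0  d6:0  d7:0.
Shift Activity 2→4, Activity 4→3.
Schedule Activity 1@1, Activity 2@4, Activity 3@1, Activity 4@3, Activity 5@1: d1:4  d2:3  d3:5  d4:5  d5:5  d6:5  d7:5 — peak 5.
Total engineer-days = 32 over 7 days ⇒ peak ≥ ⌈32/7⌉ = 5, so 5 is optimal.

5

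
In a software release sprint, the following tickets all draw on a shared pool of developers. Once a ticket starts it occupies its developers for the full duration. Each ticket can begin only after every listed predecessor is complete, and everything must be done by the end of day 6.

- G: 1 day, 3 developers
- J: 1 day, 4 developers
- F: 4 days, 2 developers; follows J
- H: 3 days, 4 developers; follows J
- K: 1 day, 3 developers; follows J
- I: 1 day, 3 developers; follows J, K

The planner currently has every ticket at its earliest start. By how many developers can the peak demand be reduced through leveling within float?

Early-start peak: d1:7  d2:9  d3:9  d4:6  d5:2  d6:0 ⇒ 9.
Leveled (G@2, J@1, F@3, H@3, K@2, I@6): d1:4  d2:6  d3:6  d4:6  d5:6  d6:5 ⇒ 6.
Reduction 9 − 6 = 3.

3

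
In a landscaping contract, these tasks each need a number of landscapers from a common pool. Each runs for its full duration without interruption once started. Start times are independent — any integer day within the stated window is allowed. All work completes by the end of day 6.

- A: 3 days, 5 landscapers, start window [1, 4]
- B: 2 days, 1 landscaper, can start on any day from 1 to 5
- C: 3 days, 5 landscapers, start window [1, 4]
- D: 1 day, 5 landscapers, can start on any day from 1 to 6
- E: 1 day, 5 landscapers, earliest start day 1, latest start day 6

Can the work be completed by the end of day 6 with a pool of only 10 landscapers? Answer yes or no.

Schedule A@1, B@1, C@3, D@4, E@5: d1:6  d2:6  d3:10  d4:10  d5:10  d6:0 — peak 10 ≤ 10.

yes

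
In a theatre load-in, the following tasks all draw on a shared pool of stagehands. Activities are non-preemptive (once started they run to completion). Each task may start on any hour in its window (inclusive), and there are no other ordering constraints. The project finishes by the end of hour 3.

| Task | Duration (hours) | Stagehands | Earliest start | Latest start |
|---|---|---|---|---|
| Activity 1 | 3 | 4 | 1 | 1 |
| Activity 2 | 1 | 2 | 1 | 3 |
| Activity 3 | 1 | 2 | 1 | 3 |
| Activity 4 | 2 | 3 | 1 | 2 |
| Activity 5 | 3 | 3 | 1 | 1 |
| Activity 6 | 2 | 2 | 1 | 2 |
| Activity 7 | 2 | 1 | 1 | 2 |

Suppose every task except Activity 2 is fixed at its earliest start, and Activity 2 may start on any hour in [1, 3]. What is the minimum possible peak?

15

Activity 2@1: h1:17  h2:13  h3:7 → peak 17
Activity 2@2: h1:15  h2:15  h3:7 → peak 15
Activity 2@3: h1:15  h2:13  h3:9 → peak 15
Best is Activity 2@2, peak 15.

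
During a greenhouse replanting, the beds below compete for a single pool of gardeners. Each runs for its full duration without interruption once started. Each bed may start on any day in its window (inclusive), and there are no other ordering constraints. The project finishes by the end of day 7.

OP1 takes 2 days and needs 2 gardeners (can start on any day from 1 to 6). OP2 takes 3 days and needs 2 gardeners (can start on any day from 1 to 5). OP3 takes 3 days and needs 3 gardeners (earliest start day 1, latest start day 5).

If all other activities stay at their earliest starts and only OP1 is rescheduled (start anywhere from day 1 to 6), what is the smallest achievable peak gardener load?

OP1@1: d1:7  d2:7  d3:5  d4:0  d5:0  d6:0  d7:0 → peak 7
OP1@2: d1:5  d2:7  d3:7  d4:0  d5:0  d6:0  d7:0 → peak 7
OP1@3: d1:5  d2:5  d3:7  d4:2  d5:0  d6:0  d7:0 → peak 7
OP1@4: d1:5  d2:5  d3:5  d4:2  d5:2  d6:0  d7:0 → peak 5
OP1@5: d1:5  d2:5  d3:5  d4:0  d5:2  d6:2  d7:0 → peak 5
OP1@6: d1:5  d2:5  d3:5  d4:0  d5:0  d6:2  d7:2 → peak 5
Best is OP1@4, peak 5.

5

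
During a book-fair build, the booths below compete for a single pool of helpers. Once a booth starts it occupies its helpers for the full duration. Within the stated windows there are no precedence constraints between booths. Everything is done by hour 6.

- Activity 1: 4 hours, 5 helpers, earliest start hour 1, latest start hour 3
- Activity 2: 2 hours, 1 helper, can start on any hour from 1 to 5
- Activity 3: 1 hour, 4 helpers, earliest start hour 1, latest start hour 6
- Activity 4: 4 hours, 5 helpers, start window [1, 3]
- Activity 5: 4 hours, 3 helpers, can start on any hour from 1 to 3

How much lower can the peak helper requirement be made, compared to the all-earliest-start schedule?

5

Early-start peak: h1:18  h2:14  h3:13  h4:13  h5:0  h6:0 ⇒ 18.
Leveled (Activity 1@1, Activity 2@1, Activity 3@1, Activity 4@2, Activity 5@3): h1:10  h2:11  h3:13  h4:13  h5:8  h6:3 ⇒ 13.
Reduction 18 − 13 = 5.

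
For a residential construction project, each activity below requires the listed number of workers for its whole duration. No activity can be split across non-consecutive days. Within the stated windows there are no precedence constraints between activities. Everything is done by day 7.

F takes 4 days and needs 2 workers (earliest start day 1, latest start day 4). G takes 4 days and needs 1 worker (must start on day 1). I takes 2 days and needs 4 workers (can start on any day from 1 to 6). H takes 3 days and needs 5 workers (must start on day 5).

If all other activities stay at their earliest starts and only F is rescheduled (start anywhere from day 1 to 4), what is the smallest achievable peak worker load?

F@1: d1:7  d2:7  d3:3  d4:3  d5:5  d6:5  d7:5 → peak 7
F@2: d1:5  d2:7  d3:3  d4:3  d5:7  d6:5  d7:5 → peak 7
F@3: d1:5  d2:5  d3:3  d4:3  d5:7  d6:7  d7:5 → peak 7
F@4: d1:5  d2:5  d3:1  d4:3  d5:7  d6:7  d7:7 → peak 7
Best is F@1, peak 7.

7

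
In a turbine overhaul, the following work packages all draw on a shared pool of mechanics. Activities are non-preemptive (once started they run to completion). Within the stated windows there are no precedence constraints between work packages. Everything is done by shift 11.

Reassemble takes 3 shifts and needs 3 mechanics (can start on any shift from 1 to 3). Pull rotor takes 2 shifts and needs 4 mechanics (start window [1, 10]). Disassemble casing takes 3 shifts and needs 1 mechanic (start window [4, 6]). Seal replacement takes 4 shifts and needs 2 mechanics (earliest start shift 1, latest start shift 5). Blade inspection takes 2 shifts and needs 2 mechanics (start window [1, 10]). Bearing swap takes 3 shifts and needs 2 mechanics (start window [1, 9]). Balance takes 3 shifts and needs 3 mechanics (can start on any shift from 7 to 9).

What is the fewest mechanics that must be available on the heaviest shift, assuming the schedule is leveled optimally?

5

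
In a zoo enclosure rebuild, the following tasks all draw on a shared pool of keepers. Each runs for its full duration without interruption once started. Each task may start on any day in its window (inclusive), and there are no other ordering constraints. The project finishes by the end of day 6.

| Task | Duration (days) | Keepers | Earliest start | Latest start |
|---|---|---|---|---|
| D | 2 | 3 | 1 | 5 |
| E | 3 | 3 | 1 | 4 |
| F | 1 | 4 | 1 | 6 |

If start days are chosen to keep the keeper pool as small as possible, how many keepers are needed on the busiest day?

Early-start (D@1, E@1, F@1) gives peak 10: d1:10  d2:6  d3:3  d4:0  d5:0  d6:0.
Shift E→3, F→6.
Schedule D@1, E@3, F@6: d1:3  d2:3  d3:3  d4:3  d5:3  d6:4 — peak 4.
Total keeper-days = 19 over 6 days ⇒ peak ≥ ⌈19/6⌉ = 4, so 4 is optimal.

4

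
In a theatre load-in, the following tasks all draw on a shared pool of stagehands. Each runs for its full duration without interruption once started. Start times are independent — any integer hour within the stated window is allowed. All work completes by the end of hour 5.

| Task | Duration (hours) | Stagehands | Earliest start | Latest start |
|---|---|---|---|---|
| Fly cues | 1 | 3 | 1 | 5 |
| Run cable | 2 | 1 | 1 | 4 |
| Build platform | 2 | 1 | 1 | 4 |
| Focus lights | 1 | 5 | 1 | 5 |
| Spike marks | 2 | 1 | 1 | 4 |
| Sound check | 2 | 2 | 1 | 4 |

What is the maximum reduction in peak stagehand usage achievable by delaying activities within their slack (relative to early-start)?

8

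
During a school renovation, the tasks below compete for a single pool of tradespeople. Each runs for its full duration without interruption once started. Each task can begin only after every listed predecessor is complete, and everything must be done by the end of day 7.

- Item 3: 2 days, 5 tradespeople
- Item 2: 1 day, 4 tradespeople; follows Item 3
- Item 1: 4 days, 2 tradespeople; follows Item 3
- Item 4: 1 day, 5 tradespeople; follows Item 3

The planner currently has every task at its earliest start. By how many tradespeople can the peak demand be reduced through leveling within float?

5

Early-start peak: d1:5  d2:5  d3:11  d4:2  d5:2  d6:2  d7:0 ⇒ 11.
Leveled (Item 3@1, Item 2@3, Item 1@3, Item 4@7): d1:5  d2:5  d3:6  d4:2  d5:2  d6:2  d7:5 ⇒ 6.
Reduction 11 − 6 = 5.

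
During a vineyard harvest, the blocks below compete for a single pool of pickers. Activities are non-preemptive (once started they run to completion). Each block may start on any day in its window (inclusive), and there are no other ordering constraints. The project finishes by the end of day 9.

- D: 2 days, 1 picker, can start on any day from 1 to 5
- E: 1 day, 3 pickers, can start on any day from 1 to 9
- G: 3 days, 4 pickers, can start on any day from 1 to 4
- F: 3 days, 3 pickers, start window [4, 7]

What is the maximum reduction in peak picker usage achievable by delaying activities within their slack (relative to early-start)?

Early-start peak: d1:8  d2:5  d3:4  d4:3  d5:3  d6:3  d7:0  d8:0  d9:0 ⇒ 8.
Leveled (D@1, E@1, G@3, F@6): d1:4  d2:1  d3:4  d4:4  d5:4  d6:3  d7:3  d8:3  d9:0 ⇒ 4.
Reduction 8 − 4 = 4.

4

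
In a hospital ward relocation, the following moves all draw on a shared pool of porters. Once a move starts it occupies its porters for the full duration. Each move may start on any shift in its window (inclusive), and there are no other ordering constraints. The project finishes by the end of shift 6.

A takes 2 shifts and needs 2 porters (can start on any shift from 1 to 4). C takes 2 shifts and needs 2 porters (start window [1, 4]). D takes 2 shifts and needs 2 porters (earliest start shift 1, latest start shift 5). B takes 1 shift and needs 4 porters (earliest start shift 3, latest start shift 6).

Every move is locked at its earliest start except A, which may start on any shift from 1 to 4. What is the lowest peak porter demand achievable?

4

A@1: s1:6  s2:6  s3:4  s4:0  s5:0  s6:0 → peak 6
A@2: s1:4  s2:6  s3:6  s4:0  s5:0  s6:0 → peak 6
A@3: s1:4  s2:4  s3:6  s4:2  s5:0  s6:0 → peak 6
A@4: s1:4  s2:4  s3:4  s4:2  s5:2  s6:0 → peak 4
Best is A@4, peak 4.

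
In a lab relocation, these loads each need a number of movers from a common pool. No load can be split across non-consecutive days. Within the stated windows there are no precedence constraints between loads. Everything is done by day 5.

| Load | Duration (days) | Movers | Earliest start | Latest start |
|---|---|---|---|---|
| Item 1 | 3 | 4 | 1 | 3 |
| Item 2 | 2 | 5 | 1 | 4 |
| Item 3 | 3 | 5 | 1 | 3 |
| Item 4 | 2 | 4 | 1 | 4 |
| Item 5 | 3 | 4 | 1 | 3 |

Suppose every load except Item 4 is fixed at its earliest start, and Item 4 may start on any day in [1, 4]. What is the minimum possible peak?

18

Item 4@1: d1:22  d2:22  d3:13  d4:0  d5:0 → peak 22
Item 4@2: d1:18  d2:22  d3:17  d4:0  d5:0 → peak 22
Item 4@3: d1:18  d2:18  d3:17  d4:4  d5:0 → peak 18
Item 4@4: d1:18  d2:18  d3:13  d4:4  d5:4 → peak 18
Best is Item 4@3, peak 18.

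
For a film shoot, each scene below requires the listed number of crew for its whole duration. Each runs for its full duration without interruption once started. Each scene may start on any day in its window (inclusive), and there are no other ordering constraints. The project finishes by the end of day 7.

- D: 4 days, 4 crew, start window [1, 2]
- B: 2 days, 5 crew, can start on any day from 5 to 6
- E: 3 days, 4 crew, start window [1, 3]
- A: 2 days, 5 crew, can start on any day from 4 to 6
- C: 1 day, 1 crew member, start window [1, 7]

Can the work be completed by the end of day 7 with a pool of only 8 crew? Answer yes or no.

no

The minimum achievable peak is 9; 8 < 9, so no feasible schedule stays within the cap.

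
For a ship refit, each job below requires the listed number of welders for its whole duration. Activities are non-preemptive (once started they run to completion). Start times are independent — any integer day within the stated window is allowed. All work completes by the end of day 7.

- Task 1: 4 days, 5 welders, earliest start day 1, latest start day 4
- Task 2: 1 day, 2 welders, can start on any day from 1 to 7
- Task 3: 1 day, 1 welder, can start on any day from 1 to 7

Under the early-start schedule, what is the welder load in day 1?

At early start, day 1 has: Task 1, Task 2, Task 3.
Demand: 5 + 2 + 1 = 8.

8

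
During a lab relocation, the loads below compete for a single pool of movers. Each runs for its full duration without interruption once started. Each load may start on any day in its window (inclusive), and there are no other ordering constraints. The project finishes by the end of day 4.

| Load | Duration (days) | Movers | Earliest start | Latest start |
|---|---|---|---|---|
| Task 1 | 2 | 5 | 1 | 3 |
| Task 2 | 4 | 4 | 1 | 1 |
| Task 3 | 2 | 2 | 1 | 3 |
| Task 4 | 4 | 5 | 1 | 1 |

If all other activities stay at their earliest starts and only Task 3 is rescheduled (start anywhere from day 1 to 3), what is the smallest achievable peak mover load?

14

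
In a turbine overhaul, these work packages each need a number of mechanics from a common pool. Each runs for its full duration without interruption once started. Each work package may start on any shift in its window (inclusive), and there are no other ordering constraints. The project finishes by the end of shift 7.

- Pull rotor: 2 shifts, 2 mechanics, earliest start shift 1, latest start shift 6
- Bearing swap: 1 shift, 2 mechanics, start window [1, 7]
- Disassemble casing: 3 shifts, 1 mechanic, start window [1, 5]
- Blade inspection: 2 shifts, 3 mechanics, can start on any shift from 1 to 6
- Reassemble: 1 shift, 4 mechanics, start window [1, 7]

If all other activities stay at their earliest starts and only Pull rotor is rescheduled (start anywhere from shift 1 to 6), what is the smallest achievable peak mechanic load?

Pull rotor@1: s1:12  s2:6  s3:1  s4:0  s5:0  s6:0  s7:0 → peak 12
Pull rotor@2: s1:10  s2:6  s3:3  s4:0  s5:0  s6:0  s7:0 → peak 10
Pull rotor@3: s1:10  s2:4  s3:3  s4:2  s5:0  s6:0  s7:0 → peak 10
Pull rotor@4: s1:10  s2:4  s3:1  s4:2  s5:2  s6:0  s7:0 → peak 10
Pull rotor@5: s1:10  s2:4  s3:1  s4:0  s5:2  s6:2  s7:0 → peak 10
Pull rotor@6: s1:10  s2:4  s3:1  s4:0  s5:0  s6:2  s7:2 → peak 10
Best is Pull rotor@2, peak 10.

10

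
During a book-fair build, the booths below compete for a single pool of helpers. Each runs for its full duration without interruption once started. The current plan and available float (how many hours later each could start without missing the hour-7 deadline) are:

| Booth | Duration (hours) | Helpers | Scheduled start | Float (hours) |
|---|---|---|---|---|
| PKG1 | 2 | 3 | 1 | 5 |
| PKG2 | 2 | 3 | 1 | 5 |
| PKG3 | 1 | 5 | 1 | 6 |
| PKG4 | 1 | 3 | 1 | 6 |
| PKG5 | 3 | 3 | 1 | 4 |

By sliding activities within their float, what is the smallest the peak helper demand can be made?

Early-start (PKG1@1, PKG2@1, PKG3@1, PKG4@1, PKG5@1) gives peak 17: h1:17  h2:9  h3:3  h4:0  h5:0  h6:0  h7:0.
Shift PKG3→3, PKG4→4, PKG5→4.
Schedule PKG1@1, PKG2@1, PKG3@3, PKG4@4, PKG5@4: h1:6  h2:6  h3:5  h4:6  h5:3  h6:3  h7:0 — peak 6.

6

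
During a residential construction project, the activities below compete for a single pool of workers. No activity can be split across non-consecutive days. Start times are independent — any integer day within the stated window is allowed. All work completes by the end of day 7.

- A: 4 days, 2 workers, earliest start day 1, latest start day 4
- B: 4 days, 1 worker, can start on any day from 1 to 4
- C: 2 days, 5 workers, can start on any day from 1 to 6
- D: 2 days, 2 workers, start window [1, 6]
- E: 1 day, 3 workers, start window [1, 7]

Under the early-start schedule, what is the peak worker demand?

13

Early-start schedule: A@1, B@1, C@1, D@1, E@1.
Load per day: day 1: 13, day 2: 10, day 3: 3, day 4: 3, day 5: 0, day 6: 0, day 7: 0.
Peak is 13.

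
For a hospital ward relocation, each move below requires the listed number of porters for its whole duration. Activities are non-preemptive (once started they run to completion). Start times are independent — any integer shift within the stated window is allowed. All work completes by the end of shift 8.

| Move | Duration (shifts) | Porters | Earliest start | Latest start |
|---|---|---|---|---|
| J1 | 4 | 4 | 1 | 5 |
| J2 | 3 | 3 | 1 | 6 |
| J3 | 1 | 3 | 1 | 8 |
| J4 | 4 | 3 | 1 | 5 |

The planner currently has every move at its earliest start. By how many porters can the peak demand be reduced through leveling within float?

Early-start peak: s1:13  s2:10  s3:10  s4:7  s5:0  s6:0  s7:0  s8:0 ⇒ 13.
Leveled (J1@1, J2@5, J3@8, J4@5): s1:4  s2:4  s3:4  s4:4  s5:6  s6:6  s7:6  s8:6 ⇒ 6.
Reduction 13 − 6 = 7.

7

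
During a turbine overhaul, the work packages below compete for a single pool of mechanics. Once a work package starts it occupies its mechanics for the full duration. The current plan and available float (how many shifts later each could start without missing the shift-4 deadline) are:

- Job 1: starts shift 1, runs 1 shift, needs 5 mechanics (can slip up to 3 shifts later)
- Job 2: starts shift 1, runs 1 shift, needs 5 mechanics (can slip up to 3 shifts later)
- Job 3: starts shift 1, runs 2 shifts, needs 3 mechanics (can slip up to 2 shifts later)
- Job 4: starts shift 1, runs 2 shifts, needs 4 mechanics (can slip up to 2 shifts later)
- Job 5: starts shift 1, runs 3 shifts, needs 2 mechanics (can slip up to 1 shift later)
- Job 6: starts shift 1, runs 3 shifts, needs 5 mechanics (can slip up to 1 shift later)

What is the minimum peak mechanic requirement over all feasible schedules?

13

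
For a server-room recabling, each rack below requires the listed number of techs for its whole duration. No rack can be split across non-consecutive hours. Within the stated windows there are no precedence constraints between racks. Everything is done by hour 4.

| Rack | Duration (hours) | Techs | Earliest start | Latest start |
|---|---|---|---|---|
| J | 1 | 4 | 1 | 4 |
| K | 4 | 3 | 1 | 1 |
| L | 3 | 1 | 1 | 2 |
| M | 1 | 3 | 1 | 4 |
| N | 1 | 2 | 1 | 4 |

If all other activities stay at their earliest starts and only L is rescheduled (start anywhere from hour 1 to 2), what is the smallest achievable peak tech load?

12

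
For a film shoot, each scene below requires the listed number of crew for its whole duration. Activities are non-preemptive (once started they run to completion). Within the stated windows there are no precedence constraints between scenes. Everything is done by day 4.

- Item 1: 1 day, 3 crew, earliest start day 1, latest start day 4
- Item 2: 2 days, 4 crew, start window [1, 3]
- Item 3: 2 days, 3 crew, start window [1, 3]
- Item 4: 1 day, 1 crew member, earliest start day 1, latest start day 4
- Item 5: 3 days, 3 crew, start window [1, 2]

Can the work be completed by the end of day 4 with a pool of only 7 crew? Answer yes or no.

yes

Schedule Item 1@1, Item 2@1, Item 3@3, Item 4@3, Item 5@2: d1:7  d2:7  d3:7  d4:6 — peak 7 ≤ 7.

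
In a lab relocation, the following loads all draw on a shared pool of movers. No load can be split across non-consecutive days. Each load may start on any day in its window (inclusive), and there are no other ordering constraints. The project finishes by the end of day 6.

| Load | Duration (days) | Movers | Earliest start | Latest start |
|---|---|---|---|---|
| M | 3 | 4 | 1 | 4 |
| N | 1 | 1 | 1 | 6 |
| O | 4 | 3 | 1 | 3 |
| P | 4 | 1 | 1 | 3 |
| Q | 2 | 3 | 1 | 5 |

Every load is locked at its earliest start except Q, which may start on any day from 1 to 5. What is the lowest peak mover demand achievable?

9

Q@1: d1:12  d2:11  d3:8  d4:4  d5:0  d6:0 → peak 12
Q@2: d1:9  d2:11  d3:11  d4:4  d5:0  d6:0 → peak 11
Q@3: d1:9  d2:8  d3:11  d4:7  d5:0  d6:0 → peak 11
Q@4: d1:9  d2:8  d3:8  d4:7  d5:3  d6:0 → peak 9
Q@5: d1:9  d2:8  d3:8  d4:4  d5:3  d6:3 → peak 9
Best is Q@4, peak 9.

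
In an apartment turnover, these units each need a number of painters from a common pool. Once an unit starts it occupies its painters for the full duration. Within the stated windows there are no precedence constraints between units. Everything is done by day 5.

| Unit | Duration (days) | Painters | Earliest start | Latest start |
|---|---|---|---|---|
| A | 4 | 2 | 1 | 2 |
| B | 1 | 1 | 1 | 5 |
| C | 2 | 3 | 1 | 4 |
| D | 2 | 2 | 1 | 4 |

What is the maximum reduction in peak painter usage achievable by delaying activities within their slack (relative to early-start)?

Early-start peak: d1:8  d2:7  d3:2  d4:2  d5:0 ⇒ 8.
Leveled (A@1, B@1, C@2, D@4): d1:3  d2:5  d3:5  d4:4  d5:2 ⇒ 5.
Reduction 8 − 5 = 3.

3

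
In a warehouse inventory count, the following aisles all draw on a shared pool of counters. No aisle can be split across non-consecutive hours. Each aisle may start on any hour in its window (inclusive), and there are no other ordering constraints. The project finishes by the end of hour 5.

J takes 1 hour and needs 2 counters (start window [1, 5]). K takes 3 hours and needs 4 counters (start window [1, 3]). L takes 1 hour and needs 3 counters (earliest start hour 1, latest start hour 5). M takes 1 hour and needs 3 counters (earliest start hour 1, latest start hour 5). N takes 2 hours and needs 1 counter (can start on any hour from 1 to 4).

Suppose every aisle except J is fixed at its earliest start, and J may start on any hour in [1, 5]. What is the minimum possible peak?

11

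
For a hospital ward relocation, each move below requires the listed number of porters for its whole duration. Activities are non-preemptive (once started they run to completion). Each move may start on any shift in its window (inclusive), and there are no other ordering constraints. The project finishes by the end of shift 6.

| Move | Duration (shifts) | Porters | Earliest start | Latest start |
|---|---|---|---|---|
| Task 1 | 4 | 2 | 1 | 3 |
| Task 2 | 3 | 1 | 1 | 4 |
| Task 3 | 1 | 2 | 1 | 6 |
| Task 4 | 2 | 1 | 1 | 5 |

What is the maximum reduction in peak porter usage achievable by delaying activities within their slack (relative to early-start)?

3

Early-start peak: s1:6  s2:4  s3:3  s4:2  s5:0  s6:0 ⇒ 6.
Leveled (Task 1@1, Task 2@1, Task 3@5, Task 4@4): s1:3  s2:3  s3:3  s4:3  s5:3  s6:0 ⇒ 3.
Reduction 6 − 3 = 3.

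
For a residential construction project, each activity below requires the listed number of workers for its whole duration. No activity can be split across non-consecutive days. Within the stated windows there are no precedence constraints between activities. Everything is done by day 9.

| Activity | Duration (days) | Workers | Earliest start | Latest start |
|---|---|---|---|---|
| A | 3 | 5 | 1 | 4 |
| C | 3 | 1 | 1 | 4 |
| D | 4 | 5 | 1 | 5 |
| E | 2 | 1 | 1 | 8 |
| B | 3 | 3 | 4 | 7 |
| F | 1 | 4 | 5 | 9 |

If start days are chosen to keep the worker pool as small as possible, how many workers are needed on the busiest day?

8

Early-start (A@1, C@1, D@1, E@1, B@4, F@5) gives peak 12: d1:12  d2:12  d3:11  d4:8  d5:7  d6:3  d7:0  d8:0  d9:0.
Shift D→4, F→8.
Schedule A@1, C@1, D@4, E@1, B@4, F@8: d1:7  d2:7  d3:6  d4:8  d5:8  d6:8  d7:5  d8:4  d9:0 — peak 8.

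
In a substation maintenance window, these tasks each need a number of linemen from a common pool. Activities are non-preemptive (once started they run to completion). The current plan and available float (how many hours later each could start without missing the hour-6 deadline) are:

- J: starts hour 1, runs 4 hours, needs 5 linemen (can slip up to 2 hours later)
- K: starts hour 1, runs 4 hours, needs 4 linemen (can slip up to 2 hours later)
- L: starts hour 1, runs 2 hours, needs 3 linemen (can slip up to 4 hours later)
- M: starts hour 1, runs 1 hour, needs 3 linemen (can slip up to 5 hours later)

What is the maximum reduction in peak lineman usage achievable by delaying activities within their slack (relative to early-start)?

Early-start peak: h1:15  h2:12  h3:9  h4:9  h5:0  h6:0 ⇒ 15.
Leveled (J@1, K@1, L@5, M@5): h1:9  h2:9  h3:9  h4:9  h5:6  h6:3 ⇒ 9.
Reduction 15 − 9 = 6.

6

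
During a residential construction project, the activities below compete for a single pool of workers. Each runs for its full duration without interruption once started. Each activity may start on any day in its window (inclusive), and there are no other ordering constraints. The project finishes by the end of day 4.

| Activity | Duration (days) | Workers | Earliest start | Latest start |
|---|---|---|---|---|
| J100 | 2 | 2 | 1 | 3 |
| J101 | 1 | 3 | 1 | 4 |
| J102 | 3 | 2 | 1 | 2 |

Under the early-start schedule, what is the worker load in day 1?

At early start, day 1 has: J100, J101, J102.
Demand: 2 + 3 + 2 = 7.

7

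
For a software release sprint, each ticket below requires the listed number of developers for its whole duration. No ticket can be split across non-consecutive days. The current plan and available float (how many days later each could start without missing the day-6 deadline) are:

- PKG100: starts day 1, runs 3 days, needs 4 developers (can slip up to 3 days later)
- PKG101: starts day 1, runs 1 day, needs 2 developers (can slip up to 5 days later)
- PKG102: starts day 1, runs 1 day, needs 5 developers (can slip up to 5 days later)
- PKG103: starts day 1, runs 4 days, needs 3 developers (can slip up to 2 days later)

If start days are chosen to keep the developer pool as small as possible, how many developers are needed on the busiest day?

7

Early-start (PKG100@1, PKG101@1, PKG102@1, PKG103@1) gives peak 14: d1:14  d2:7  d3:7  d4:3  d5:0  d6:0.
Shift PKG102→6, PKG103→2.
Schedule PKG100@1, PKG101@1, PKG102@6, PKG103@2: d1:6  d2:7  d3:7  d4:3  d5:3  d6:5 — peak 7.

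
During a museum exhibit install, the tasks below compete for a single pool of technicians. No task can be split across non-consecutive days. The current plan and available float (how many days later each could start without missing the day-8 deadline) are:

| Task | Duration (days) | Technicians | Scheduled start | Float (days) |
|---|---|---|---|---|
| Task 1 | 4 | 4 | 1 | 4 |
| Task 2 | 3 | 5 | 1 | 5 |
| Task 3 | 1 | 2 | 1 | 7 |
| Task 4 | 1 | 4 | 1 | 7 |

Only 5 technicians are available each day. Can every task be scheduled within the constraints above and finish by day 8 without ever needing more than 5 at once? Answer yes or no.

no

The minimum achievable peak is 6; 5 < 6, so no feasible schedule stays within the cap.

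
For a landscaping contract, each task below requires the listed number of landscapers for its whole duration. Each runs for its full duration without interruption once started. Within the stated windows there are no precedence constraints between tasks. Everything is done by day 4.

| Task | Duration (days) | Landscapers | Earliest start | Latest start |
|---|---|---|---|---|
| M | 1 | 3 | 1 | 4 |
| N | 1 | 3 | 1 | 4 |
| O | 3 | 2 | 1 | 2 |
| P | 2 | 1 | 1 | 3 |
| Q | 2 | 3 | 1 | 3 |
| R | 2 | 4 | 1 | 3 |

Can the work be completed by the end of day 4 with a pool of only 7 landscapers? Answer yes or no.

no

The minimum achievable peak is 8; 7 < 8, so no feasible schedule stays within the cap.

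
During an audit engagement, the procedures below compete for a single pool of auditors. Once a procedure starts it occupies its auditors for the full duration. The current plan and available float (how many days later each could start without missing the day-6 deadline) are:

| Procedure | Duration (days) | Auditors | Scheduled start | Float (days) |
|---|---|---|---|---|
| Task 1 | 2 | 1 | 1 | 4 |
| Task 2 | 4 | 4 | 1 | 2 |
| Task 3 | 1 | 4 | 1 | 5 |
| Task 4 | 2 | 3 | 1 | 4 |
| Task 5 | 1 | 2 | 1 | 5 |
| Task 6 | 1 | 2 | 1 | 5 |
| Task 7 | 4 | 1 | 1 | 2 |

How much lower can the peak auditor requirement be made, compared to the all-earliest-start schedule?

Early-start peak: d1:17  d2:9  d3:5  d4:5  d5:0  d6:0 ⇒ 17.
Leveled (Task 1@1, Task 2@1, Task 3@5, Task 4@5, Task 5@3, Task 6@4, Task 7@1): d1:6  d2:6  d3:7  d4:7  d5:7  d6:3 ⇒ 7.
Reduction 17 − 7 = 10.

10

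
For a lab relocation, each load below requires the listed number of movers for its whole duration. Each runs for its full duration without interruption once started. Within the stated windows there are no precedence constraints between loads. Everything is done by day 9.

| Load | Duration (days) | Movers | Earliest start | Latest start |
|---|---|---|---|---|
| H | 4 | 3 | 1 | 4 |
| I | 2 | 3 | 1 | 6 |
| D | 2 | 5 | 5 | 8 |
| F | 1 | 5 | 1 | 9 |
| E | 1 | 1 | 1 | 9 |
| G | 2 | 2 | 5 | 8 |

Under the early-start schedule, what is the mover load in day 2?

At early start, day 2 has: H, I.
Demand: 3 + 3 = 6.

6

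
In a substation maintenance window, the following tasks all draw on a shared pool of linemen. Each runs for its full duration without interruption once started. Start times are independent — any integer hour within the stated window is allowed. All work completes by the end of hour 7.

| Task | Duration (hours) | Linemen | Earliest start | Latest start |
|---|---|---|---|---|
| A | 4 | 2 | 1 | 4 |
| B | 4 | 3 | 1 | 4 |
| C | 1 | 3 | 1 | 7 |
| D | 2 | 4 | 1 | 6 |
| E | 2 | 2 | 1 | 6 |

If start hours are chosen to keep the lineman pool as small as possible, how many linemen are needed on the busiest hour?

Early-start (A@1, B@1, C@1, D@1, E@1) gives peak 14: h1:14  h2:11  h3:5  h4:5  h5:0  h6:0  h7:0.
Shift C→5, D→6, E→5.
Schedule A@1, B@1, C@5, D@6, E@5: h1:5  h2:5  h3:5  h4:5  h5:5  h6:6  h7:4 — peak 6.

6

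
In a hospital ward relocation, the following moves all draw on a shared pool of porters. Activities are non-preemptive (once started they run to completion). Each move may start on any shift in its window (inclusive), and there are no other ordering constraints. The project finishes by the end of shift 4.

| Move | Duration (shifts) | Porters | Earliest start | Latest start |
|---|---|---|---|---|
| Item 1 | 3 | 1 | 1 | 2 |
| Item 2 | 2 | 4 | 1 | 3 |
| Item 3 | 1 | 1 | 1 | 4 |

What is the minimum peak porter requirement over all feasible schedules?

Early-start (Item 1@1, Item 2@1, Item 3@1) gives peak 6: s1:6  s2:5  s3:1  s4:0.
Shift Item 3→3.
Schedule Item 1@1, Item 2@1, Item 3@3: s1:5  s2:5  s3:2  s4:0 — peak 5.
No arrangement of the 24 feasible schedules does better.

5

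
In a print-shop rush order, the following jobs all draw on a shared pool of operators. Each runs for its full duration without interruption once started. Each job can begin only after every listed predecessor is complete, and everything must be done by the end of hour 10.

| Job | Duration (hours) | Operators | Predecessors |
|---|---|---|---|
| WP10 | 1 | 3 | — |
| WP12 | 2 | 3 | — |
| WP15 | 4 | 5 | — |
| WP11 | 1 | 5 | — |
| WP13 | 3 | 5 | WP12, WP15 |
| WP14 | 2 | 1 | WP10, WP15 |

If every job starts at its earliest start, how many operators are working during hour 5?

6

At early start, hour 5 has: WP13, WP14.
Demand: 5 + 1 = 6.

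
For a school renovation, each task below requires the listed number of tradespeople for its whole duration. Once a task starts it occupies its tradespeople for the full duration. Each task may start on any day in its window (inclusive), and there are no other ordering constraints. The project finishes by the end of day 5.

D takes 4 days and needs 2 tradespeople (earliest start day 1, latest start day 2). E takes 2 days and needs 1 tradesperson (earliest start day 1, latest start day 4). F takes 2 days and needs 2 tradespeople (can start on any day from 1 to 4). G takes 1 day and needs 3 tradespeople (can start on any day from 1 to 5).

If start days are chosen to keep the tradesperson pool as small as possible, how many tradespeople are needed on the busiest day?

Early-start (D@1, E@1, F@1, G@1) gives peak 8: d1:8  d2:5  d3:2  d4:2  d5:0.
Shift F→3, G→5.
Schedule D@1, E@1, F@3, G@5: d1:3  d2:3  d3:4  d4:4  d5:3 — peak 4.
Total tradesperson-days = 17 over 5 days ⇒ peak ≥ ⌈17/5⌉ = 4, so 4 is optimal.

4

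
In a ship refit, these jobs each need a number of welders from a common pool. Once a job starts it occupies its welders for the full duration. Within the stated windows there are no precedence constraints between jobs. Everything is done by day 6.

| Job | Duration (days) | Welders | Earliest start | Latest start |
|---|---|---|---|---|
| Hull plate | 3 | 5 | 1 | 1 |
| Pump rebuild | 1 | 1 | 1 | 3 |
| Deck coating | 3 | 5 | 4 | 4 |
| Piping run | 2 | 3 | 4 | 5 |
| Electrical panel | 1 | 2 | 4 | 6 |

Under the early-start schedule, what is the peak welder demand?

Early-start schedule: Hull plate@1, Pump rebuild@1, Deck coating@4, Piping run@4, Electrical panel@4.
Load per day: day 1: 6, day 2: 5, day 3: 5, day 4: 10, day 5: 8, day 6: 5.
Peak is 10.

10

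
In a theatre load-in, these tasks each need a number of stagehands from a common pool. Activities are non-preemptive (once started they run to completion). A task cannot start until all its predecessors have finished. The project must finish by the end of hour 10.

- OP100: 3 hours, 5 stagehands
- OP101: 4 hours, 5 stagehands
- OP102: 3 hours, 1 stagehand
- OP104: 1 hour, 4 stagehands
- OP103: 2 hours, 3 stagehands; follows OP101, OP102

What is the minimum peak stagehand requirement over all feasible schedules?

6

Early-start (OP100@1, OP101@1, OP102@1, OP104@1, OP103@5) gives peak 15: h1:15  h2:11  h3:11  h4:5  h5:3  h6:3  h7:0  h8:0  h9:0  h10:0.
Shift OP101→4, OP104→8, OP103→9.
Schedule OP100@1, OP101@4, OP102@1, OP104@8, OP103@9: h1:6  h2:6  h3:6  h4:5  h5:5  h6:5  h7:5  h8:4  h9:3  h10:3 — peak 6.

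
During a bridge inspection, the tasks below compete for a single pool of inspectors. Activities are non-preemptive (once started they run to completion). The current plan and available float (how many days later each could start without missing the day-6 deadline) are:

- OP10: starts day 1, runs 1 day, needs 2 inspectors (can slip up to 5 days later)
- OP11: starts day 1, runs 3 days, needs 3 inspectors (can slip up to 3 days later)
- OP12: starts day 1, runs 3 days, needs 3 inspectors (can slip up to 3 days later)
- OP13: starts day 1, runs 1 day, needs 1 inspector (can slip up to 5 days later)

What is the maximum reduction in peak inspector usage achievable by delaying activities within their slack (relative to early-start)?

4

Early-start peak: d1:9  d2:6  d3:6  d4:0  d5:0  d6:0 ⇒ 9.
Leveled (OP10@1, OP11@1, OP12@4, OP13@2): d1:5  d2:4  d3:3  d4:3  d5:3  d6:3 ⇒ 5.
Reduction 9 − 5 = 4.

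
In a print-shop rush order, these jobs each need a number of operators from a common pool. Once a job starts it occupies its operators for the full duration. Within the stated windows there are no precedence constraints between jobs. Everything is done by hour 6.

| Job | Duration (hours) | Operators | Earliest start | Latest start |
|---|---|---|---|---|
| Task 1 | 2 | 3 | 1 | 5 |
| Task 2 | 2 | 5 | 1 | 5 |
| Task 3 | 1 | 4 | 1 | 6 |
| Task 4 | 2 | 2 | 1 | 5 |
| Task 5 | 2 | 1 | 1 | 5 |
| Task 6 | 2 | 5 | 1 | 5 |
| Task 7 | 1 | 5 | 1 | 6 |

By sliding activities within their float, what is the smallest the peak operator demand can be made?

8

Early-start (Task 1@1, Task 2@1, Task 3@1, Task 4@1, Task 5@1, Task 6@1, Task 7@1) gives peak 25: h1:25  h2:16  h3:0  h4:0  h5:0  h6:0.
Shift Task 3→3, Task 4→3, Task 5→3, Task 6→4, Task 7→6.
Schedule Task 1@1, Task 2@1, Task 3@3, Task 4@3, Task 5@3, Task 6@4, Task 7@6: h1:8  h2:8  h3:7  h4:8  h5:5  h6:5 — peak 8.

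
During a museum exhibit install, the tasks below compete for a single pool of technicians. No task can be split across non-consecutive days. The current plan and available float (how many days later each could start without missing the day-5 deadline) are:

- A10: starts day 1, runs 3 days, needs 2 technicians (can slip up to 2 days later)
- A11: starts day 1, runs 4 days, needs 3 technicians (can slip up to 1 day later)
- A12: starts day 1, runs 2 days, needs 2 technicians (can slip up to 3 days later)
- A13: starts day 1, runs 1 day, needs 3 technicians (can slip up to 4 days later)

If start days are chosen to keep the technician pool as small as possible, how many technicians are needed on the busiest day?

Early-start (A10@1, A11@1, A12@1, A13@1) gives peak 10: d1:10  d2:7  d3:5  d4:3  d5:0.
Shift A12→4, A13→5.
Schedule A10@1, A11@1, A12@4, A13@5: d1:5  d2:5  d3:5  d4:5  d5:5 — peak 5.
Total technician-days = 25 over 5 days ⇒ peak ≥ ⌈25/5⌉ = 5, so 5 is optimal.

5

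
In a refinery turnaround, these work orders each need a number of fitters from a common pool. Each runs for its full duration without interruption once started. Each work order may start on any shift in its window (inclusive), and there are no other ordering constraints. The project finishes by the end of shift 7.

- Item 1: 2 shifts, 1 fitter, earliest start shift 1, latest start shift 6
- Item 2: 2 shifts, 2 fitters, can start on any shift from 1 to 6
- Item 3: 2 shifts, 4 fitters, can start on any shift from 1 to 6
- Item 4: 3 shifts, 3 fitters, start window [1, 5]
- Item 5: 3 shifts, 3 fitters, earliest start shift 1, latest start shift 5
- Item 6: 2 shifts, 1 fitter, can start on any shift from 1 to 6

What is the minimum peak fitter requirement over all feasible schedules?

6

Early-start (Item 1@1, Item 2@1, Item 3@1, Item 4@1, Item 5@1, Item 6@1) gives peak 14: s1:14  s2:14  s3:6  s4:0  s5:0  s6:0  s7:0.
Shift Item 3→3, Item 4→5, Item 5→5.
Schedule Item 1@1, Item 2@1, Item 3@3, Item 4@5, Item 5@5, Item 6@1: s1:4  s2:4  s3:4  s4:4  s5:6  s6:6  s7:6 — peak 6.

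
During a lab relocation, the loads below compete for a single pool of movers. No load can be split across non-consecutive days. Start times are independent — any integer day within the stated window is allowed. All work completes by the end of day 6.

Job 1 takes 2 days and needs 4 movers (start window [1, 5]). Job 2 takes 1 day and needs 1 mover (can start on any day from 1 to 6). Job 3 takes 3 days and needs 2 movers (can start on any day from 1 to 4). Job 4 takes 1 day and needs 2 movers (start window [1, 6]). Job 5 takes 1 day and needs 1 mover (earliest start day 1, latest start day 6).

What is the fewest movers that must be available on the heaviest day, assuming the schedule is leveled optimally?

Early-start (Job 1@1, Job 2@1, Job 3@1, Job 4@1, Job 5@1) gives peak 10: d1:10  d2:6  d3:2  d4:0  d5:0  d6:0.
Shift Job 2→3, Job 3→3, Job 4→4, Job 5→3.
Schedule Job 1@1, Job 2@3, Job 3@3, Job 4@4, Job 5@3: d1:4  d2:4  d3:4  d4:4  d5:2  d6:0 — peak 4.

4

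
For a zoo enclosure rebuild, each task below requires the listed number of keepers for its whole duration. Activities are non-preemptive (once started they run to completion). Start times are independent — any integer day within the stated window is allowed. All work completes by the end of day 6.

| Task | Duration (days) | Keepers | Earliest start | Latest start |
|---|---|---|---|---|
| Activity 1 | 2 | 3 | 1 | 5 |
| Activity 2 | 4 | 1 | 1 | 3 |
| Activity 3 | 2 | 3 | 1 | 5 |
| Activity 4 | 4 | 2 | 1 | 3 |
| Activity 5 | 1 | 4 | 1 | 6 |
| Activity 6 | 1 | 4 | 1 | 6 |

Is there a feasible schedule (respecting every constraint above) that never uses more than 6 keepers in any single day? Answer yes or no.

yes

Schedule Activity 1@1, Activity 2@1, Activity 3@3, Activity 4@1, Activity 5@5, Activity 6@6: d1:6  d2:6  d3:6  d4:6  d5:4  d6:4 — peak 6 ≤ 6.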